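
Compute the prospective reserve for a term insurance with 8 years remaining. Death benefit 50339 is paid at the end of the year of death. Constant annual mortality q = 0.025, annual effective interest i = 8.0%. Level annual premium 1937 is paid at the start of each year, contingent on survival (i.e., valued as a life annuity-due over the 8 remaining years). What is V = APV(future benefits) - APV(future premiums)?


v = 1/(1+i) = 0.925926
APV(future benefits) per unit = sum_{k=0}^{7} k_p_x * q * v^(k+1) = 0.133045
APV(future benefits) = 50339 * 0.133045 = 6697.3456
Life annuity-due factor ä_{x:8} = sum_{k=0}^{7} k_p_x * v^k = 5.747538
APV(future premiums) = 1937 * 5.747538 = 11132.9816
V = 6697.3456 - 11132.9816
= -4435.636


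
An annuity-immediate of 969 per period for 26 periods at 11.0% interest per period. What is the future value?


FV = PMT * ((1+i)^n - 1) / i
= 969 * ((1.11)^26 - 1) / 0.11
= 969 * (15.079865 - 1) / 0.11
= 124030.8092


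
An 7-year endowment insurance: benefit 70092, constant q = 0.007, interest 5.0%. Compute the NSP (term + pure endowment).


Term component = 2783.9247
Pure endowment = 7_p_x * v^7 * benefit = 0.952017 * 0.710681 * 70092 = 47422.8989
NSP = 50206.8236


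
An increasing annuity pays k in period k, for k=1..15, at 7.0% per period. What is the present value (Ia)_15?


(Ia)_n = sum_{k=1}^{n} k * v^k, v = 1/(1+i)
v = 0.934579
Sum computed term by term:
(Ia)_15 = 61.554


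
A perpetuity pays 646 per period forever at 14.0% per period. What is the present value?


PV = PMT / i
= 646 / 0.14
= 4614.2857


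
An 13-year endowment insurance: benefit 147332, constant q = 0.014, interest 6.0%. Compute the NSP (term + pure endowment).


Term component = 16993.9185
Pure endowment = 13_p_x * v^13 * benefit = 0.83253 * 0.468839 * 147332 = 57507.0024
NSP = 74500.9209


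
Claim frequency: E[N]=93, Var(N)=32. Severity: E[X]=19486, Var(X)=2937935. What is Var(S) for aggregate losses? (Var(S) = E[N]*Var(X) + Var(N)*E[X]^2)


Var(S) = E[N]*Var(X) + Var(N)*E[X]^2
= 93*2937935 + 32*19486^2
= 273227955 + 12150534272
= 1.2424e+10


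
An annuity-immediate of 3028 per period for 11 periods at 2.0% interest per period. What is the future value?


FV = PMT * ((1+i)^n - 1) / i
= 3028 * ((1.02)^11 - 1) / 0.02
= 3028 * (1.243374 - 1) / 0.02
= 36846.8703


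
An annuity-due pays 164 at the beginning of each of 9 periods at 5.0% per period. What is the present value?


PV_due = PMT * (1-(1+i)^(-n))/i * (1+i)
PV_immediate = 1165.6828
PV_due = 1165.6828 * 1.05
= 1223.9669


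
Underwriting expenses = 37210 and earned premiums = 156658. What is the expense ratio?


Expense ratio = expenses / premiums
= 37210 / 156658
= 0.2375


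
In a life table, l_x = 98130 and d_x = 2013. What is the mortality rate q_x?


q_x = d_x / l_x
= 2013 / 98130
= 0.0205


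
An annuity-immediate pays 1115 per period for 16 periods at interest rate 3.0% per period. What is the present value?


PV = PMT * (1 - (1+i)^(-n)) / i
= 1115 * (1 - (1+0.03)^(-16)) / 0.03
= 1115 * (1 - 0.623167) / 0.03
= 1115 * 12.561102
= 14005.6288


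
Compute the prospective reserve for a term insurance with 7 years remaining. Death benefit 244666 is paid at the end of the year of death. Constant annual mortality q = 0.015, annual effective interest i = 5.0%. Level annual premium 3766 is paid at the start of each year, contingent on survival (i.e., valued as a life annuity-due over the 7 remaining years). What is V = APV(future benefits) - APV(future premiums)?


v = 1/(1+i) = 0.952381
APV(future benefits) per unit = sum_{k=0}^{6} k_p_x * q * v^(k+1) = 0.08323
APV(future benefits) = 244666 * 0.08323 = 20363.642
Life annuity-due factor ä_{x:7} = sum_{k=0}^{6} k_p_x * v^k = 5.826126
APV(future premiums) = 3766 * 5.826126 = 21941.1904
V = 20363.642 - 21941.1904
= -1577.5485


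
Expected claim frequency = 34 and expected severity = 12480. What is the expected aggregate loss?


E[S] = E[N] * E[X]
= 34 * 12480
= 424320


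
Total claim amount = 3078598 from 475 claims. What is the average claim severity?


severity = total / number
= 3078598 / 475
= 6481.2589


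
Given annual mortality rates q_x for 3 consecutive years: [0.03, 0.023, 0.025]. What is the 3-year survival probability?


p_k = 1 - q_k for each year
Survival = product of (1 - q_k)
= 0.97 * 0.977 * 0.975
= 0.924


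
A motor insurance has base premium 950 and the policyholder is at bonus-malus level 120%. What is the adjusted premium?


adjusted = base * BM_level / 100
= 950 * 120 / 100
= 950 * 1.2
= 1140.0


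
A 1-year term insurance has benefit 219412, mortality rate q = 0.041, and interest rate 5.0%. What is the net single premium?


NSP = benefit * q * v
v = 1/(1+i) = 0.952381
NSP = 219412 * 0.041 * 0.952381
= 8567.5162


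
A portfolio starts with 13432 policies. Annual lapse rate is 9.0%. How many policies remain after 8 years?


remaining = initial * (1 - lapse)^years
= 13432 * (1 - 0.09)^8
= 13432 * 0.470253
= 6316.432


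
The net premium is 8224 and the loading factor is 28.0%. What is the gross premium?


Gross = net * (1 + loading)
= 8224 * (1 + 0.28)
= 8224 * 1.28
= 10526.72


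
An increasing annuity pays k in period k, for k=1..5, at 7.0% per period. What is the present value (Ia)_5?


(Ia)_n = sum_{k=1}^{n} k * v^k, v = 1/(1+i)
v = 0.934579
Sum computed term by term:
(Ia)_5 = 11.7469


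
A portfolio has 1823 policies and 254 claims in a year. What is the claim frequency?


frequency = claims / policies
= 254 / 1823
= 0.1393


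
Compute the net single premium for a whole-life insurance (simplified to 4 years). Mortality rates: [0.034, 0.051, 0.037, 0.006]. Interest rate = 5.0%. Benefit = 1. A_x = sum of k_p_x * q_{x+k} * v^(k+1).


v = 0.952381
Year 0: k_p_x=1.0, q=0.034, term=0.032381
Year 1: k_p_x=0.966, q=0.051, term=0.044686
Year 2: k_p_x=0.916734, q=0.037, term=0.029301
Year 3: k_p_x=0.882815, q=0.006, term=0.004358
A_x = 0.1107


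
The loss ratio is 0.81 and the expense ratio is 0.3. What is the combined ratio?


Combined ratio = loss ratio + expense ratio
= 0.81 + 0.3
= 1.11


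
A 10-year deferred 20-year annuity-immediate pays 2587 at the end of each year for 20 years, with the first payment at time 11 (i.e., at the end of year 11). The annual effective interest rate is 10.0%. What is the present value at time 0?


PV at time 10 of the 20-year annuity-immediate:
a_n = 2587 * (1-(1+0.1)^(-20))/0.1 = 22024.5893
Discount back 10 years to time 0:
PV = 22024.5893 * (1+0.1)^(-10)
= 22024.5893 * 0.385543
= 8491.4326


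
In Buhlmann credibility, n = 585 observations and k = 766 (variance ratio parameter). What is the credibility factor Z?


Z = n / (n + k)
= 585 / (585 + 766)
= 585 / 1351
= 0.433


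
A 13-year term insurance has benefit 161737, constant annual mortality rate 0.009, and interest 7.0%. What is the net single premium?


NSP = benefit * sum_{k=0}^{n-1} k_p_x * q * v^(k+1)
With constant q=0.009, v=0.934579
Sum = 0.071892
NSP = 161737 * 0.071892
= 11627.5457


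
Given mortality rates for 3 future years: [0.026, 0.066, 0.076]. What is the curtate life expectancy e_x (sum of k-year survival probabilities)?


e_x = sum_{k=1}^{n} k_p_x
k_p_x values:
  1_p_x = 0.974
  2_p_x = 0.909716
  3_p_x = 0.840578
e_x = 2.7243


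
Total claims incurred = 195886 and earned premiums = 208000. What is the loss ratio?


Loss ratio = claims / premiums
= 195886 / 208000
= 0.9418


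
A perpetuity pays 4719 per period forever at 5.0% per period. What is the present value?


PV = PMT / i
= 4719 / 0.05
= 94380.0


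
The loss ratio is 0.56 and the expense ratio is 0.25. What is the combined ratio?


Combined ratio = loss ratio + expense ratio
= 0.56 + 0.25
= 0.81


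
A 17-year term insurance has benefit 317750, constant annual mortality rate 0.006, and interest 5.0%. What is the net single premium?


NSP = benefit * sum_{k=0}^{n-1} k_p_x * q * v^(k+1)
With constant q=0.006, v=0.952381
Sum = 0.064943
NSP = 317750 * 0.064943
= 20635.5551


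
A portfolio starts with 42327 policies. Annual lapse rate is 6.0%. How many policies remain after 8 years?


remaining = initial * (1 - lapse)^years
= 42327 * (1 - 0.06)^8
= 42327 * 0.609569
= 25801.2245


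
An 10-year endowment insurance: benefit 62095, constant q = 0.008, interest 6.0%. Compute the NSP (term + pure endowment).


Term component = 3540.894
Pure endowment = 10_p_x * v^10 * benefit = 0.922819 * 0.558395 * 62095 = 31997.4007
NSP = 35538.2948


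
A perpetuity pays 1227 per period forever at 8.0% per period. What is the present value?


PV = PMT / i
= 1227 / 0.08
= 15337.5


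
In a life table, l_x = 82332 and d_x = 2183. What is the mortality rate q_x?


q_x = d_x / l_x
= 2183 / 82332
= 0.0265


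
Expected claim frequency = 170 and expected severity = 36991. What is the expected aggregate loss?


E[S] = E[N] * E[X]
= 170 * 36991
= 6.2885e+06


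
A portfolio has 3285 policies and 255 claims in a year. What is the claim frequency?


frequency = claims / policies
= 255 / 3285
= 0.0776


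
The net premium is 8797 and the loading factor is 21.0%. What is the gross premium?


Gross = net * (1 + loading)
= 8797 * (1 + 0.21)
= 8797 * 1.21
= 10644.37


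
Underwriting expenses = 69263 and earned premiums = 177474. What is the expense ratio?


Expense ratio = expenses / premiums
= 69263 / 177474
= 0.3903


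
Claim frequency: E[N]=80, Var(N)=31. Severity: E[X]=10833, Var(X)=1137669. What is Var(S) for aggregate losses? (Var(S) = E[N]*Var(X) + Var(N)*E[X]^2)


Var(S) = E[N]*Var(X) + Var(N)*E[X]^2
= 80*1137669 + 31*10833^2
= 91013520 + 3637970559
= 3.7290e+09


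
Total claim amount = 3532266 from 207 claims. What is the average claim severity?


severity = total / number
= 3532266 / 207
= 17064.087


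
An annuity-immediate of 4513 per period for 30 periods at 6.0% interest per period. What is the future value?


FV = PMT * ((1+i)^n - 1) / i
= 4513 * ((1.06)^30 - 1) / 0.06
= 4513 * (5.743491 - 1) / 0.06
= 356789.5944


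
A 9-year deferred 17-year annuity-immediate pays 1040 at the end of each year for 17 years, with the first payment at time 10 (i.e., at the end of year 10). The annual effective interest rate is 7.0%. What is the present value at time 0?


PV at time 9 of the 17-year annuity-immediate:
a_n = 1040 * (1-(1+0.07)^(-17))/0.07 = 10153.7519
Discount back 9 years to time 0:
PV = 10153.7519 * (1+0.07)^(-9)
= 10153.7519 * 0.543934
= 5522.9683


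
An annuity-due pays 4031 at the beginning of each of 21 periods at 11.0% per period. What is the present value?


PV_due = PMT * (1-(1+i)^(-n))/i * (1+i)
PV_immediate = 32550.6087
PV_due = 32550.6087 * 1.11
= 36131.1756


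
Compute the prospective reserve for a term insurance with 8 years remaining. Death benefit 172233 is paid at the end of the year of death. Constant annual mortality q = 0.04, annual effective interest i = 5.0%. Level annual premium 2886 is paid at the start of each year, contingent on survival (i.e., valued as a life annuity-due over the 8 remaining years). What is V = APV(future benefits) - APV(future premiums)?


v = 1/(1+i) = 0.952381
APV(future benefits) per unit = sum_{k=0}^{7} k_p_x * q * v^(k+1) = 0.227438
APV(future benefits) = 172233 * 0.227438 = 39172.3013
Life annuity-due factor ä_{x:8} = sum_{k=0}^{7} k_p_x * v^k = 5.970243
APV(future premiums) = 2886 * 5.970243 = 17230.1221
V = 39172.3013 - 17230.1221
= 21942.1792


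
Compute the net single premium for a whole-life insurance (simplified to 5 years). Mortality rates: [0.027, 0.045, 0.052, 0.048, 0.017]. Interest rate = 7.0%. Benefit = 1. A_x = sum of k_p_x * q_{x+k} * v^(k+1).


v = 0.934579
Year 0: k_p_x=1.0, q=0.027, term=0.025234
Year 1: k_p_x=0.973, q=0.045, term=0.038244
Year 2: k_p_x=0.929215, q=0.052, term=0.039443
Year 3: k_p_x=0.880896, q=0.048, term=0.032257
Year 4: k_p_x=0.838613, q=0.017, term=0.010165
A_x = 0.1453


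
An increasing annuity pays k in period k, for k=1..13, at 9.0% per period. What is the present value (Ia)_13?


(Ia)_n = sum_{k=1}^{n} k * v^k, v = 1/(1+i)
v = 0.917431
Sum computed term by term:
(Ia)_13 = 43.56


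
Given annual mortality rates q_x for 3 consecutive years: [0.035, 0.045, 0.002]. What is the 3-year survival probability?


p_k = 1 - q_k for each year
Survival = product of (1 - q_k)
= 0.965 * 0.955 * 0.998
= 0.9197


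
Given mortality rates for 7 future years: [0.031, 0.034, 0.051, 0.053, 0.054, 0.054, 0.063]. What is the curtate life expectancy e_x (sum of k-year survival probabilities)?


e_x = sum_{k=1}^{n} k_p_x
k_p_x values:
  1_p_x = 0.969
  2_p_x = 0.936054
  3_p_x = 0.888315
  4_p_x = 0.841235
  5_p_x = 0.795808
  6_p_x = 0.752834
  7_p_x = 0.705406
e_x = 5.8887


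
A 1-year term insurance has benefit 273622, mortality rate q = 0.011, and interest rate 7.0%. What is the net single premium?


NSP = benefit * q * v
v = 1/(1+i) = 0.934579
NSP = 273622 * 0.011 * 0.934579
= 2812.9364


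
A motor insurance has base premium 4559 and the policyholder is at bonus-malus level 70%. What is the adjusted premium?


adjusted = base * BM_level / 100
= 4559 * 70 / 100
= 4559 * 0.7
= 3191.3


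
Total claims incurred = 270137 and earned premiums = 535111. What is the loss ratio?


Loss ratio = claims / premiums
= 270137 / 535111
= 0.5048


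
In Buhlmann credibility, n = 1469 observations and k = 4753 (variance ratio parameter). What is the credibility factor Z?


Z = n / (n + k)
= 1469 / (1469 + 4753)
= 1469 / 6222
= 0.2361


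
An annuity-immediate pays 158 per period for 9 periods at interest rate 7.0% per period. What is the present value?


PV = PMT * (1 - (1+i)^(-n)) / i
= 158 * (1 - (1+0.07)^(-9)) / 0.07
= 158 * (1 - 0.543934) / 0.07
= 158 * 6.515232
= 1029.4067


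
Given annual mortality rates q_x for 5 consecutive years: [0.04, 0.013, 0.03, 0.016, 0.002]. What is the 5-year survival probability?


p_k = 1 - q_k for each year
Survival = product of (1 - q_k)
= 0.96 * 0.987 * 0.97 * 0.984 * 0.998
= 0.9026


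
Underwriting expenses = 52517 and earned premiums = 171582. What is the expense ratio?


Expense ratio = expenses / premiums
= 52517 / 171582
= 0.3061


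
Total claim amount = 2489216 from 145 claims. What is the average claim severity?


severity = total / number
= 2489216 / 145
= 17167.0069


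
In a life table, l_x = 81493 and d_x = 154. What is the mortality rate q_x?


q_x = d_x / l_x
= 154 / 81493
= 0.0019


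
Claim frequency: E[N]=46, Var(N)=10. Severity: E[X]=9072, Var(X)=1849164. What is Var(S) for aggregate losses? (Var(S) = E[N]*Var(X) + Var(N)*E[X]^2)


Var(S) = E[N]*Var(X) + Var(N)*E[X]^2
= 46*1849164 + 10*9072^2
= 85061544 + 823011840
= 9.0807e+08


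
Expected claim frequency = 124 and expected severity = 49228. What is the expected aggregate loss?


E[S] = E[N] * E[X]
= 124 * 49228
= 6.1043e+06


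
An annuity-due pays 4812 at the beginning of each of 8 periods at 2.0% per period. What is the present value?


PV_due = PMT * (1-(1+i)^(-n))/i * (1+i)
PV_immediate = 35250.2167
PV_due = 35250.2167 * 1.02
= 35955.221


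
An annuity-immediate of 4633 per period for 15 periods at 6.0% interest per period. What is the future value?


FV = PMT * ((1+i)^n - 1) / i
= 4633 * ((1.06)^15 - 1) / 0.06
= 4633 * (2.396558 - 1) / 0.06
= 107837.5685


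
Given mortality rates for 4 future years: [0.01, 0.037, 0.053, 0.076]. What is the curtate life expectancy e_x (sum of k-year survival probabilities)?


e_x = sum_{k=1}^{n} k_p_x
k_p_x values:
  1_p_x = 0.99
  2_p_x = 0.95337
  3_p_x = 0.902841
  4_p_x = 0.834225
e_x = 3.6804


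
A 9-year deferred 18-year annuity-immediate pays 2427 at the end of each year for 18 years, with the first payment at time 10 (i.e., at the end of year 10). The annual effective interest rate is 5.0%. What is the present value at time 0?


PV at time 9 of the 18-year annuity-immediate:
a_n = 2427 * (1-(1+0.05)^(-18))/0.05 = 28370.6274
Discount back 9 years to time 0:
PV = 28370.6274 * (1+0.05)^(-9)
= 28370.6274 * 0.644609
= 18287.9594


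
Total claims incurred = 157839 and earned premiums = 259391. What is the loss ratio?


Loss ratio = claims / premiums
= 157839 / 259391
= 0.6085


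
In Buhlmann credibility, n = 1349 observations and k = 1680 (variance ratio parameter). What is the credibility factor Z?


Z = n / (n + k)
= 1349 / (1349 + 1680)
= 1349 / 3029
= 0.4454


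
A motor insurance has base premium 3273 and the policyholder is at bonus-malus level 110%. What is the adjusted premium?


adjusted = base * BM_level / 100
= 3273 * 110 / 100
= 3273 * 1.1
= 3600.3


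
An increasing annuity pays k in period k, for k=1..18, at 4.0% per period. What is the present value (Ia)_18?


(Ia)_n = sum_{k=1}^{n} k * v^k, v = 1/(1+i)
v = 0.961538
Sum computed term by term:
(Ia)_18 = 107.0091


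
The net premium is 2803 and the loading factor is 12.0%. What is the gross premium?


Gross = net * (1 + loading)
= 2803 * (1 + 0.12)
= 2803 * 1.12
= 3139.36


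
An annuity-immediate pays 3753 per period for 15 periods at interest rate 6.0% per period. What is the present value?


PV = PMT * (1 - (1+i)^(-n)) / i
= 3753 * (1 - (1+0.06)^(-15)) / 0.06
= 3753 * (1 - 0.417265) / 0.06
= 3753 * 9.712249
= 36450.0705


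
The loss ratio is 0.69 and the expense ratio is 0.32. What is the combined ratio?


Combined ratio = loss ratio + expense ratio
= 0.69 + 0.32
= 1.01


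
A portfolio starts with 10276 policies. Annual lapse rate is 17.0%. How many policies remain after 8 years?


remaining = initial * (1 - lapse)^years
= 10276 * (1 - 0.17)^8
= 10276 * 0.225229
= 2314.4555


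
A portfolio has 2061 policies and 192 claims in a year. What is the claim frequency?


frequency = claims / policies
= 192 / 2061
= 0.0932


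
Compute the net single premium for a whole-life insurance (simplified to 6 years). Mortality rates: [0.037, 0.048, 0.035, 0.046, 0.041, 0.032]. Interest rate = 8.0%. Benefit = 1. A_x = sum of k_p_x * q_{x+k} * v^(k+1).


v = 0.925926
Year 0: k_p_x=1.0, q=0.037, term=0.034259
Year 1: k_p_x=0.963, q=0.048, term=0.03963
Year 2: k_p_x=0.916776, q=0.035, term=0.025472
Year 3: k_p_x=0.884689, q=0.046, term=0.029913
Year 4: k_p_x=0.843993, q=0.041, term=0.023551
Year 5: k_p_x=0.809389, q=0.032, term=0.016322
A_x = 0.1691


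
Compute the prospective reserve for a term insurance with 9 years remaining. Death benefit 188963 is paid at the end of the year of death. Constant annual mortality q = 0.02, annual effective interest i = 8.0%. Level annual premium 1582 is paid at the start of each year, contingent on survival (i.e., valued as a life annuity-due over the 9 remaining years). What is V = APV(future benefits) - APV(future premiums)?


v = 1/(1+i) = 0.925926
APV(future benefits) per unit = sum_{k=0}^{8} k_p_x * q * v^(k+1) = 0.116584
APV(future benefits) = 188963 * 0.116584 = 22030.0073
Life annuity-due factor ä_{x:9} = sum_{k=0}^{8} k_p_x * v^k = 6.29552
APV(future premiums) = 1582 * 6.29552 = 9959.5131
V = 22030.0073 - 9959.5131
= 12070.4943


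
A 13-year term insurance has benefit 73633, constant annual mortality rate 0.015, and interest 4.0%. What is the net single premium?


NSP = benefit * sum_{k=0}^{n-1} k_p_x * q * v^(k+1)
With constant q=0.015, v=0.961538
Sum = 0.138152
NSP = 73633 * 0.138152
= 10172.526


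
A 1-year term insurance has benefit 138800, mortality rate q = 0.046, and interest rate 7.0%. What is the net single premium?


NSP = benefit * q * v
v = 1/(1+i) = 0.934579
NSP = 138800 * 0.046 * 0.934579
= 5967.1028


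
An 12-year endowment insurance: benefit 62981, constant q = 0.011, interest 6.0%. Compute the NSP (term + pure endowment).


Term component = 5511.1405
Pure endowment = 12_p_x * v^12 * benefit = 0.8757 * 0.496969 * 62981 = 27409.0932
NSP = 32920.2337


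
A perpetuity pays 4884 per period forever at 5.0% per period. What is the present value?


PV = PMT / i
= 4884 / 0.05
= 97680.0


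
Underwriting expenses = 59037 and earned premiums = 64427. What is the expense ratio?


Expense ratio = expenses / premiums
= 59037 / 64427
= 0.9163


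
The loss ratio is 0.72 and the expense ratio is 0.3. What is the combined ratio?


Combined ratio = loss ratio + expense ratio
= 0.72 + 0.3
= 1.02


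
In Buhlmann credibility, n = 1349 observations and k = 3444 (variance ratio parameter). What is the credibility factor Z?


Z = n / (n + k)
= 1349 / (1349 + 3444)
= 1349 / 4793
= 0.2815


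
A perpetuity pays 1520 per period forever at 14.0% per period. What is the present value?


PV = PMT / i
= 1520 / 0.14
= 10857.1429


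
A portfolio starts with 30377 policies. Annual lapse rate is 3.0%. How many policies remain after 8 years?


remaining = initial * (1 - lapse)^years
= 30377 * (1 - 0.03)^8
= 30377 * 0.783743
= 23807.772


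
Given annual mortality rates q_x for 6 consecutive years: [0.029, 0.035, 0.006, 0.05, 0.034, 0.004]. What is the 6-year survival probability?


p_k = 1 - q_k for each year
Survival = product of (1 - q_k)
= 0.971 * 0.965 * 0.994 * 0.95 * 0.966 * 0.996
= 0.8513


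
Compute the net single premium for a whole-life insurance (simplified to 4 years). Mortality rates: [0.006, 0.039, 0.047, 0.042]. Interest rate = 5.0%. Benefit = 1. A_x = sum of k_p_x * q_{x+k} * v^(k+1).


v = 0.952381
Year 0: k_p_x=1.0, q=0.006, term=0.005714
Year 1: k_p_x=0.994, q=0.039, term=0.035162
Year 2: k_p_x=0.955234, q=0.047, term=0.038783
Year 3: k_p_x=0.910338, q=0.042, term=0.031455
A_x = 0.1111


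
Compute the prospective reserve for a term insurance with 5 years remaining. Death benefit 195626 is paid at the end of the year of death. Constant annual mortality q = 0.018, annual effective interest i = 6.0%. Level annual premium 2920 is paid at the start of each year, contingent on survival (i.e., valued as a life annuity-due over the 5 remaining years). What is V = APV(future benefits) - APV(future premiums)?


v = 1/(1+i) = 0.943396
APV(future benefits) per unit = sum_{k=0}^{4} k_p_x * q * v^(k+1) = 0.073296
APV(future benefits) = 195626 * 0.073296 = 14338.6546
Life annuity-due factor ä_{x:5} = sum_{k=0}^{4} k_p_x * v^k = 4.316335
APV(future premiums) = 2920 * 4.316335 = 12603.6995
V = 14338.6546 - 12603.6995
= 1734.9551


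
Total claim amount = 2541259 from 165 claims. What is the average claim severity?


severity = total / number
= 2541259 / 165
= 15401.5697


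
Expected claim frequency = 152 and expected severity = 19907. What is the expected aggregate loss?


E[S] = E[N] * E[X]
= 152 * 19907
= 3.0259e+06


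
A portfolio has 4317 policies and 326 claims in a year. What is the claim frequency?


frequency = claims / policies
= 326 / 4317
= 0.0755


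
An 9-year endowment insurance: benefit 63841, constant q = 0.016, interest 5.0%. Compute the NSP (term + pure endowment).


Term component = 6848.2527
Pure endowment = 9_p_x * v^9 * benefit = 0.86488 * 0.644609 * 63841 = 35591.9576
NSP = 42440.2103


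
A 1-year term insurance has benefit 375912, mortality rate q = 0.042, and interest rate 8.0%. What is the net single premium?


NSP = benefit * q * v
v = 1/(1+i) = 0.925926
NSP = 375912 * 0.042 * 0.925926
= 14618.8


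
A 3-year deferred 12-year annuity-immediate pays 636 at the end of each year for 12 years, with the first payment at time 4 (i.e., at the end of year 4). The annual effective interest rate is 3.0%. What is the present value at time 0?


PV at time 3 of the 12-year annuity-immediate:
a_n = 636 * (1-(1+0.03)^(-12))/0.03 = 6330.7465
Discount back 3 years to time 0:
PV = 6330.7465 * (1+0.03)^(-3)
= 6330.7465 * 0.915142
= 5793.5299


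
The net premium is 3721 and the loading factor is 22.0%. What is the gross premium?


Gross = net * (1 + loading)
= 3721 * (1 + 0.22)
= 3721 * 1.22
= 4539.62


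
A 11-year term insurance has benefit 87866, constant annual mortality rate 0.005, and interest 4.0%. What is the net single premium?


NSP = benefit * sum_{k=0}^{n-1} k_p_x * q * v^(k+1)
With constant q=0.005, v=0.961538
Sum = 0.042807
NSP = 87866 * 0.042807
= 3761.3102


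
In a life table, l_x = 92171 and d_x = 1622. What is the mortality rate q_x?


q_x = d_x / l_x
= 1622 / 92171
= 0.0176


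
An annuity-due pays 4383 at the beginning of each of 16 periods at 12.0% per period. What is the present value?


PV_due = PMT * (1-(1+i)^(-n))/i * (1+i)
PV_immediate = 30566.9813
PV_due = 30566.9813 * 1.12
= 34235.0191


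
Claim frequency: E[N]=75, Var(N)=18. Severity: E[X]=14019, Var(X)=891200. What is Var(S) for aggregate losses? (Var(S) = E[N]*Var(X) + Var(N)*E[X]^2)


Var(S) = E[N]*Var(X) + Var(N)*E[X]^2
= 75*891200 + 18*14019^2
= 66840000 + 3537582498
= 3.6044e+09


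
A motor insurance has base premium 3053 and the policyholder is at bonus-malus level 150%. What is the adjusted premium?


adjusted = base * BM_level / 100
= 3053 * 150 / 100
= 3053 * 1.5
= 4579.5


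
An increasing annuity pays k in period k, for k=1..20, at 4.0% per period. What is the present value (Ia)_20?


(Ia)_n = sum_{k=1}^{n} k * v^k, v = 1/(1+i)
v = 0.961538
Sum computed term by term:
(Ia)_20 = 125.155


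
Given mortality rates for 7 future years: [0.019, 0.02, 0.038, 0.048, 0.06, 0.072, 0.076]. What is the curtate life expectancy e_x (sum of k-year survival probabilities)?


e_x = sum_{k=1}^{n} k_p_x
k_p_x values:
  1_p_x = 0.981
  2_p_x = 0.96138
  3_p_x = 0.924848
  4_p_x = 0.880455
  5_p_x = 0.827628
  6_p_x = 0.768038
  7_p_x = 0.709667
e_x = 6.053


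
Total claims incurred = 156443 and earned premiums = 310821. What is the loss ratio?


Loss ratio = claims / premiums
= 156443 / 310821
= 0.5033


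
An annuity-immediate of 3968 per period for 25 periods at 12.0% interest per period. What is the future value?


FV = PMT * ((1+i)^n - 1) / i
= 3968 * ((1.12)^25 - 1) / 0.12
= 3968 * (17.000064 - 1) / 0.12
= 529068.7964


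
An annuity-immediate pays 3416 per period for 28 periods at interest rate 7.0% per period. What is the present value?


PV = PMT * (1 - (1+i)^(-n)) / i
= 3416 * (1 - (1+0.07)^(-28)) / 0.07
= 3416 * (1 - 0.150402) / 0.07
= 3416 * 12.137111
= 41460.372


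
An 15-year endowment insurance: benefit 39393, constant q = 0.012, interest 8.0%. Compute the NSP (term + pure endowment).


Term component = 3786.7352
Pure endowment = 15_p_x * v^15 * benefit = 0.834361 * 0.315242 * 39393 = 10361.3631
NSP = 14148.0983


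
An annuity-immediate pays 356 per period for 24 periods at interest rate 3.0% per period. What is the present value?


PV = PMT * (1 - (1+i)^(-n)) / i
= 356 * (1 - (1+0.03)^(-24)) / 0.03
= 356 * (1 - 0.491934) / 0.03
= 356 * 16.935542
= 6029.053


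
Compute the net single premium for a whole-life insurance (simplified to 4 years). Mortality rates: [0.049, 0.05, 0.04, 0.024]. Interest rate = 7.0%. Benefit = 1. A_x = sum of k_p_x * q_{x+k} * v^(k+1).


v = 0.934579
Year 0: k_p_x=1.0, q=0.049, term=0.045794
Year 1: k_p_x=0.951, q=0.05, term=0.041532
Year 2: k_p_x=0.90345, q=0.04, term=0.029499
Year 3: k_p_x=0.867312, q=0.024, term=0.01588
A_x = 0.1327


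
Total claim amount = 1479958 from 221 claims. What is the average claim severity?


severity = total / number
= 1479958 / 221
= 6696.6425


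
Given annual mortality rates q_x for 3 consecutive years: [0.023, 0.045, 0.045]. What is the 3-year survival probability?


p_k = 1 - q_k for each year
Survival = product of (1 - q_k)
= 0.977 * 0.955 * 0.955
= 0.891


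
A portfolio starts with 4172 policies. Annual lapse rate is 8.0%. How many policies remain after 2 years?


remaining = initial * (1 - lapse)^years
= 4172 * (1 - 0.08)^2
= 4172 * 0.8464
= 3531.1808


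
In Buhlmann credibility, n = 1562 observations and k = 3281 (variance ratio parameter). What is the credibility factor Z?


Z = n / (n + k)
= 1562 / (1562 + 3281)
= 1562 / 4843
= 0.3225


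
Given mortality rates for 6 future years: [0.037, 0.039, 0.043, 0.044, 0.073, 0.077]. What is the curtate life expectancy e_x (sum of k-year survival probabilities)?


e_x = sum_{k=1}^{n} k_p_x
k_p_x values:
  1_p_x = 0.963
  2_p_x = 0.925443
  3_p_x = 0.885649
  4_p_x = 0.84668
  5_p_x = 0.784873
  6_p_x = 0.724438
e_x = 5.1301


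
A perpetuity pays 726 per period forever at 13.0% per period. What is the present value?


PV = PMT / i
= 726 / 0.13
= 5584.6154


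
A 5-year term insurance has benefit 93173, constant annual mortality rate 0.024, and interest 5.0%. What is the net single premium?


NSP = benefit * sum_{k=0}^{n-1} k_p_x * q * v^(k+1)
With constant q=0.024, v=0.952381
Sum = 0.099273
NSP = 93173 * 0.099273
= 9249.5371


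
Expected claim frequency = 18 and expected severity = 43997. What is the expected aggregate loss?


E[S] = E[N] * E[X]
= 18 * 43997
= 791946


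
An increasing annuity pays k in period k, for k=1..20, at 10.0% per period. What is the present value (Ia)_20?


(Ia)_n = sum_{k=1}^{n} k * v^k, v = 1/(1+i)
v = 0.909091
Sum computed term by term:
(Ia)_20 = 63.9205


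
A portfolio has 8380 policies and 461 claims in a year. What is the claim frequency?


frequency = claims / policies
= 461 / 8380
= 0.055


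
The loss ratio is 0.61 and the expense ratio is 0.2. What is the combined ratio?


Combined ratio = loss ratio + expense ratio
= 0.61 + 0.2
= 0.81


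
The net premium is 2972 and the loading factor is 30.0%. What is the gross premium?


Gross = net * (1 + loading)
= 2972 * (1 + 0.3)
= 2972 * 1.3
= 3863.6


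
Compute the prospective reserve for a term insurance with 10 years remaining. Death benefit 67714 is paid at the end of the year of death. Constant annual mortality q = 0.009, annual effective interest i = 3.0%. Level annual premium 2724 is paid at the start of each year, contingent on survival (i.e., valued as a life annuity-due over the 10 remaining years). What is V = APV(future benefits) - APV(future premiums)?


v = 1/(1+i) = 0.970874
APV(future benefits) per unit = sum_{k=0}^{9} k_p_x * q * v^(k+1) = 0.073898
APV(future benefits) = 67714 * 0.073898 = 5003.9562
Life annuity-due factor ä_{x:10} = sum_{k=0}^{9} k_p_x * v^k = 8.457261
APV(future premiums) = 2724 * 8.457261 = 23037.5795
V = 5003.9562 - 23037.5795
= -18033.6233


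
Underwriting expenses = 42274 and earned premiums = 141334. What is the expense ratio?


Expense ratio = expenses / premiums
= 42274 / 141334
= 0.2991


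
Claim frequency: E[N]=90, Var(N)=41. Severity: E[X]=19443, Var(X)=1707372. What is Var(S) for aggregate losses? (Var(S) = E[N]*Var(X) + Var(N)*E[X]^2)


Var(S) = E[N]*Var(X) + Var(N)*E[X]^2
= 90*1707372 + 41*19443^2
= 153663480 + 15499240209
= 1.5653e+10


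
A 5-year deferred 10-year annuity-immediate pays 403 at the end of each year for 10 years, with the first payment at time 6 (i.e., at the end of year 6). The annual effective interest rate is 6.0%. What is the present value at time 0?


PV at time 5 of the 10-year annuity-immediate:
a_n = 403 * (1-(1+0.06)^(-10))/0.06 = 2966.1151
Discount back 5 years to time 0:
PV = 2966.1151 * (1+0.06)^(-5)
= 2966.1151 * 0.747258
= 2216.4537


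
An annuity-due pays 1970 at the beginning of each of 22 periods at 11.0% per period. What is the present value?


PV_due = PMT * (1-(1+i)^(-n))/i * (1+i)
PV_immediate = 16106.206
PV_due = 16106.206 * 1.11
= 17877.8886


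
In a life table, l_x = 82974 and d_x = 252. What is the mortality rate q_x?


q_x = d_x / l_x
= 252 / 82974
= 0.003


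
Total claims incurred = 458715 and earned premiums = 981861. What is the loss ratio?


Loss ratio = claims / premiums
= 458715 / 981861
= 0.4672


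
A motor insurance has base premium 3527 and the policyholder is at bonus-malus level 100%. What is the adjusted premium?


adjusted = base * BM_level / 100
= 3527 * 100 / 100
= 3527 * 1.0
= 3527.0


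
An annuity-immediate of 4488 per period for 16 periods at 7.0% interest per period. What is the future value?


FV = PMT * ((1+i)^n - 1) / i
= 4488 * ((1.07)^16 - 1) / 0.07
= 4488 * (2.952164 - 1) / 0.07
= 125161.5843


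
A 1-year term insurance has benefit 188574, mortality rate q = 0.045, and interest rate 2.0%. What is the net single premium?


NSP = benefit * q * v
v = 1/(1+i) = 0.980392
NSP = 188574 * 0.045 * 0.980392
= 8319.4412


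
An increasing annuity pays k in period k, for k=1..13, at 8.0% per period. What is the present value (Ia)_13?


(Ia)_n = sum_{k=1}^{n} k * v^k, v = 1/(1+i)
v = 0.925926
Sum computed term by term:
(Ia)_13 = 46.9501


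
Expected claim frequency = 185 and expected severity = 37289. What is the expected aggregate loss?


E[S] = E[N] * E[X]
= 185 * 37289
= 6.8985e+06


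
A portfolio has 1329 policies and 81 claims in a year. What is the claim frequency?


frequency = claims / policies
= 81 / 1329
= 0.0609


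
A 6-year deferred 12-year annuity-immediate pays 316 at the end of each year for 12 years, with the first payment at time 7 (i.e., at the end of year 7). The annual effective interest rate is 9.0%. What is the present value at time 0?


PV at time 6 of the 12-year annuity-immediate:
a_n = 316 * (1-(1+0.09)^(-12))/0.09 = 2262.7892
Discount back 6 years to time 0:
PV = 2262.7892 * (1+0.09)^(-6)
= 2262.7892 * 0.596267
= 1349.2273


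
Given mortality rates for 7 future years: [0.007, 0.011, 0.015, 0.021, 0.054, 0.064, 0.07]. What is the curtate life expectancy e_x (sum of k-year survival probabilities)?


e_x = sum_{k=1}^{n} k_p_x
k_p_x values:
  1_p_x = 0.993
  2_p_x = 0.982077
  3_p_x = 0.967346
  4_p_x = 0.947032
  5_p_x = 0.895892
  6_p_x = 0.838555
  7_p_x = 0.779856
e_x = 6.4038


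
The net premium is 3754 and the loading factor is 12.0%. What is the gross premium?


Gross = net * (1 + loading)
= 3754 * (1 + 0.12)
= 3754 * 1.12
= 4204.48


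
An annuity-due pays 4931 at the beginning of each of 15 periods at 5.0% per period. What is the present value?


PV_due = PMT * (1-(1+i)^(-n))/i * (1+i)
PV_immediate = 51182.0938
PV_due = 51182.0938 * 1.05
= 53741.1985


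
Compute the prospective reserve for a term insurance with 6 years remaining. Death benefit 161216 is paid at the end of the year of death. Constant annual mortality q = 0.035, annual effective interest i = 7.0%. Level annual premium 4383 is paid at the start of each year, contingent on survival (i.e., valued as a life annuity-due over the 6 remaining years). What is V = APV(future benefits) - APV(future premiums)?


v = 1/(1+i) = 0.934579
APV(future benefits) per unit = sum_{k=0}^{5} k_p_x * q * v^(k+1) = 0.153967
APV(future benefits) = 161216 * 0.153967 = 24822.0085
Life annuity-due factor ä_{x:6} = sum_{k=0}^{5} k_p_x * v^k = 4.707003
APV(future premiums) = 4383 * 4.707003 = 20630.7959
V = 24822.0085 - 20630.7959
= 4191.2126


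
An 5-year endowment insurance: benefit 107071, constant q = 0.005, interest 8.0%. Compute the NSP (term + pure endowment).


Term component = 2117.8775
Pure endowment = 5_p_x * v^5 * benefit = 0.975249 * 0.680583 * 107071 = 71067.0822
NSP = 73184.9597


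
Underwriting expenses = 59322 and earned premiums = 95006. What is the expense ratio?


Expense ratio = expenses / premiums
= 59322 / 95006
= 0.6244


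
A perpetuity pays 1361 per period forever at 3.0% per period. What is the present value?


PV = PMT / i
= 1361 / 0.03
= 45366.6667


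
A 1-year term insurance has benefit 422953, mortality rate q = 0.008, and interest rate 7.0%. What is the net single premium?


NSP = benefit * q * v
v = 1/(1+i) = 0.934579
NSP = 422953 * 0.008 * 0.934579
= 3162.2654


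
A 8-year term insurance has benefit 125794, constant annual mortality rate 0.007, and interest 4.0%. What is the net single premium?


NSP = benefit * sum_{k=0}^{n-1} k_p_x * q * v^(k+1)
With constant q=0.007, v=0.961538
Sum = 0.046057
NSP = 125794 * 0.046057
= 5793.6942


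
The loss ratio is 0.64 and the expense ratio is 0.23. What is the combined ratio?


Combined ratio = loss ratio + expense ratio
= 0.64 + 0.23
= 0.87


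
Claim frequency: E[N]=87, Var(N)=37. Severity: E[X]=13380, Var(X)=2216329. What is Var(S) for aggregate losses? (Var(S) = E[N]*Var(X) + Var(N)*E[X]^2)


Var(S) = E[N]*Var(X) + Var(N)*E[X]^2
= 87*2216329 + 37*13380^2
= 192820623 + 6623902800
= 6.8167e+09


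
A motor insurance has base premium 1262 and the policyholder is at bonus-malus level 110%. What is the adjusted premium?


adjusted = base * BM_level / 100
= 1262 * 110 / 100
= 1262 * 1.1
= 1388.2


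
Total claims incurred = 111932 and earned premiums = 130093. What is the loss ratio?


Loss ratio = claims / premiums
= 111932 / 130093
= 0.8604


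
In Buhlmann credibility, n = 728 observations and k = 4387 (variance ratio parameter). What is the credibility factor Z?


Z = n / (n + k)
= 728 / (728 + 4387)
= 728 / 5115
= 0.1423


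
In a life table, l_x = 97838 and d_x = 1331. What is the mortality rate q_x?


q_x = d_x / l_x
= 1331 / 97838
= 0.0136


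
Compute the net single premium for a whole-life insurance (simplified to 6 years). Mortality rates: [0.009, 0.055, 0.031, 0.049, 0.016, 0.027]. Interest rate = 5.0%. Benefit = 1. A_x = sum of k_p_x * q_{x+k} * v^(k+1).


v = 0.952381
Year 0: k_p_x=1.0, q=0.009, term=0.008571
Year 1: k_p_x=0.991, q=0.055, term=0.049438
Year 2: k_p_x=0.936495, q=0.031, term=0.025078
Year 3: k_p_x=0.907464, q=0.049, term=0.036582
Year 4: k_p_x=0.862998, q=0.016, term=0.010819
Year 5: k_p_x=0.84919, q=0.027, term=0.017109
A_x = 0.1476


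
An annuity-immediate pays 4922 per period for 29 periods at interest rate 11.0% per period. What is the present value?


PV = PMT * (1 - (1+i)^(-n)) / i
= 4922 * (1 - (1+0.11)^(-29)) / 0.11
= 4922 * (1 - 0.048488) / 0.11
= 4922 * 8.65011
= 42575.8402


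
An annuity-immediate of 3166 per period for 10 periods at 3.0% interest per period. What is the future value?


FV = PMT * ((1+i)^n - 1) / i
= 3166 * ((1.03)^10 - 1) / 0.03
= 3166 * (1.343916 - 1) / 0.03
= 36294.6419


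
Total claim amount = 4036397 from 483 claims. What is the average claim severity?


severity = total / number
= 4036397 / 483
= 8356.9296


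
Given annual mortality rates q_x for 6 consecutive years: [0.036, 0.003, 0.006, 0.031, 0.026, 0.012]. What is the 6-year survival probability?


p_k = 1 - q_k for each year
Survival = product of (1 - q_k)
= 0.964 * 0.997 * 0.994 * 0.969 * 0.974 * 0.988
= 0.8908


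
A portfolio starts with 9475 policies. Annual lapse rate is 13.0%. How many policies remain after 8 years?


remaining = initial * (1 - lapse)^years
= 9475 * (1 - 0.13)^8
= 9475 * 0.328212
= 3109.8056


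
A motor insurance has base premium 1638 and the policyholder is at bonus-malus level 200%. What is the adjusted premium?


adjusted = base * BM_level / 100
= 1638 * 200 / 100
= 1638 * 2.0
= 3276.0


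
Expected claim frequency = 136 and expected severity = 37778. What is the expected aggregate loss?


E[S] = E[N] * E[X]
= 136 * 37778
= 5.1378e+06


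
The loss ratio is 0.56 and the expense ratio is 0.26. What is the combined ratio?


Combined ratio = loss ratio + expense ratio
= 0.56 + 0.26
= 0.82


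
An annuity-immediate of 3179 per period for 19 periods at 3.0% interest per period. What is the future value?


FV = PMT * ((1+i)^n - 1) / i
= 3179 * ((1.03)^19 - 1) / 0.03
= 3179 * (1.753506 - 1) / 0.03
= 79846.5248


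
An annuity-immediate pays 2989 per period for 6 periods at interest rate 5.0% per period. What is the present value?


PV = PMT * (1 - (1+i)^(-n)) / i
= 2989 * (1 - (1+0.05)^(-6)) / 0.05
= 2989 * (1 - 0.746215) / 0.05
= 2989 * 5.075692
= 15171.2436
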